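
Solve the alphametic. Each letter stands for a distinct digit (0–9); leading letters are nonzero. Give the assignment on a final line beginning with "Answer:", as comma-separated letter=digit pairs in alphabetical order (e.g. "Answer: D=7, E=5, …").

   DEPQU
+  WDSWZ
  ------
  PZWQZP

Step 1. [col 1: U + Z ≡ P (mod 10)] no forcing yet in column 1 (carry-in 0); U=7 is free and consistent — try it ⇒ U=7.
Step 2. [col 1: U + Z ≡ P (mod 10)] column 1 (U + Z ≡ P (mod 10), carry-in 0) doesn't pin Z yet; pick Z=4 and continue ⇒ Z=4.
Step 3. [col 1: U + Z ≡ P (mod 10)] column 1 reads U+Z+carry(0)=P with U=7, Z=4; with digits 4,7 already taken and all letters distinct, the only value for P is 1. So P=1.
Step 4. [col 2: Q + W ≡ Z (mod 10)] column 2 (Q + W ≡ Z (mod 10), carry-in 1) doesn't pin Q yet; pick Q=5 and continue ⇒ Q=5.
Step 5. [col 2: Q + W ≡ Z (mod 10)] column 2 reads Q+W+carry(1)=Z with Q=5, Z=4; with digits 1,4,5,7 already taken and all letters distinct, the only value for W is 8 ⇒ W=8.
Step 6. [col 3: P + S ≡ Q (mod 10)] column 3: given P=1, Q=5, carry-in 1, and digits 1,4,5,7,8 already taken and all letters distinct, P+S≡Q (mod 10) forces S=3. So S=3.
Step 7. [col 4: E + D ≡ W (mod 10)] D=6 is one option consistent with column 4 (E + D ≡ W (mod 10), carry-in 0) — take it. So D=6.
Step 8. [col 4: E + D ≡ W (mod 10)] in column 4 we have E+D≡W with carry-in 0; given D=6, W=8 and digits 1,3,4,5,6,7,8 already taken and all letters distinct, that pins E to 2, so E=2.

Answer: D=6, E=2, P=1, Q=5, S=3, U=7, W=8, Z=4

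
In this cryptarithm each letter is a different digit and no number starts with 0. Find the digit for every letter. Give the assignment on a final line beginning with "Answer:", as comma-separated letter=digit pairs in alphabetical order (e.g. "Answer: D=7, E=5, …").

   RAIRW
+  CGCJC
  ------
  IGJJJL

Step 1. [col 1: W + C ≡ L (mod 10)] several values work for C in column 1 (W + C ≡ L (mod 10), carry-in 0); try C=6 ⇒ C=6.
Step 2. [col 1: W + C ≡ L (mod 10)] no forcing yet in column 1 (carry-in 0); L=0 is free and consistent — try it. So L=0.
Step 3. [I] adding two 5-digit numbers gives at most 5+1 digits, and here it does — I is that final carry and must be 1, so I=1.
Step 4. [col 1: W + C ≡ L (mod 10)] in column 1 we have W+C≡L with carry-in 0; given C=6, L=0 and digits 0,1,6 already taken and all letters distinct, that pins W to 4, so W=4.
Step 5. [col 2: R + J ≡ J (mod 10)] column 2: given nothing yet, carry-in 1, and digits 0,1,4,6 already taken and all letters distinct, R+J≡J (mod 10) forces R=9, so R=9.
Step 6. [col 2: R + J ≡ J (mod 10)] column 2 (R + J ≡ J (mod 10), carry-in 1) doesn't pin J yet; pick J=8 and continue, so J=8.
Step 7. [col 4: A + G ≡ J (mod 10)] several values work for G in column 4 (A + G ≡ J (mod 10), carry-in 0); try G=5, so G=5.
Step 8. [col 4: A + G ≡ J (mod 10)] from column 4 (G=5, J=8, carry-in 0, digits 0,1,4,5,6,8,9 already taken and all letters distinct): A must equal 3, so A=3.

Answer: A=3, C=6, G=5, I=1, J=8, L=0, R=9, W=4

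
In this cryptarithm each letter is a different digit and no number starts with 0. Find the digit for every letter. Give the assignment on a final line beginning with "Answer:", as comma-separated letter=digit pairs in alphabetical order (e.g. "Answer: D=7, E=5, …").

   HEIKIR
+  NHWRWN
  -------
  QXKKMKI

Step 1. [col 1: R + N ≡ I (mod 10)] no forcing yet in column 1 (carry-in 0); I=5 is free and consistent — try it, so I=5.
Step 2. [col 1: R + N ≡ I (mod 10)] several values work for R in column 1 (R + N ≡ I (mod 10), carry-in 0); try R=3, so R=3.
Step 3. [col 1: R + N ≡ I (mod 10)] in column 1 we have R+N≡I with carry-in 0; given R=3, I=5 and digits 3,5 already taken and all letters distinct, that pins N to 2 ⇒ N=2.
Step 4. [Q] the sum has 7 digits but both addends have 6; that extra leading digit Q is the final carry, namely 1 ⇒ Q=1.
Step 5. [col 2: I + W ≡ K (mod 10)] W=9 is one option consistent with column 2 (I + W ≡ K (mod 10), carry-in 0) — take it. So W=9.
Step 6. [col 2: I + W ≡ K (mod 10)] in column 2 we have I+W≡K with carry-in 0; given I=5, W=9 and digits 1,2,3,5,9 already taken and all letters distinct, that pins K to 4, so K=4.
Step 7. [col 3: K + R ≡ M (mod 10)] column 3: given K=4, R=3, carry-in 1, and digits 1,2,3,4,5,9 already taken and all letters distinct, K+R≡M (mod 10) forces M=8. So M=8.
Step 8. [col 5: E + H ≡ K (mod 10)] H=7 is one option consistent with column 5 (E + H ≡ K (mod 10), carry-in 1) — take it. So H=7.
Step 9. [col 5: E + H ≡ K (mod 10)] column 5 reads E+H+carry(1)=K with H=7, K=4; with digits 1,2,3,4,5,7,8,9 already taken and all letters distinct, the only value for E is 6. So E=6.
Step 10. [col 6: H + N ≡ X (mod 10)] column 6: given H=7, N=2, carry-in 1, and digits 1,2,3,4,5,6,7,8,9 already taken and all letters distinct, H+N≡X (mod 10) forces X=0, so X=0.

Answer: E=6, H=7, I=5, K=4, M=8, N=2, Q=1, R=3, W=9, X=0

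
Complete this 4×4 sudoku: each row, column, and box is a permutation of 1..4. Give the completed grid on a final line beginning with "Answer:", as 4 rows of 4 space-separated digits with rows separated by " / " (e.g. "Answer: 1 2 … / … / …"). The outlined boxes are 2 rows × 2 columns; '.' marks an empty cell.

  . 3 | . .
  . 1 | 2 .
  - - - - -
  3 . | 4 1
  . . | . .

Step 1. [r2c1∈{4}] r2c1 has the single candidate 4 ⇒ r2c1=4.
Step 2. [r4c4∈{2,3}] 2 has one home in col 4: r4c4 ⇒ r4c4=2.
Step 3. [r1c4∈{4}] nothing but 4 survives at r1c4, so r1c4=4.
Step 4. [r2c4∈{3}] r2c4 is down to just 3, so r2c4=3.
Step 5. [r4c3∈{3}] only 3 remains possible at r4c3. So r4c3=3.
Step 6. [r3c2∈{2}] r3c2 has the single candidate 2. So r3c2=2.
Step 7. [r1c3∈{1}] r1c3 is down to just 1 ⇒ r1c3=1.
Step 8. [r4c2∈{4}] r4c2 has the single candidate 4, so r4c2=4.
Step 9. [r4c1∈{1}] nothing but 1 survives at r4c1, so r4c1=1.
Step 10. [r1c1∈{2}] only 2 remains possible at r1c1. So r1c1=2.

Answer: 2 3 1 4 / 4 1 2 3 / 3 2 4 1 / 1 4 3 2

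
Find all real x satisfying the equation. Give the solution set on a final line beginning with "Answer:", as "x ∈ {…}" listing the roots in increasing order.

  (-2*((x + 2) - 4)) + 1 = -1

Step 1. [(-2*((x + 2) - 4)) + 1 = -1] subtract 1: x sits inside (… + 1), so sub: -2*((x + 2) - 4) = -2.
Step 2. [-2*((x + 2) - 4) = -2] LHS = -2·(…); ÷-2 both sides ⇒ div: (x + 2) - 4 = 1.
Step 3. [(x + 2) - 4 = 1] peel the -4: add 4 from each side ⇒ sub: x + 2 = 5.
Step 4. [x + 2 = 5] the outer +2 inverts by subtracting 2, so sub: x = 3.

Answer: x ∈ {3}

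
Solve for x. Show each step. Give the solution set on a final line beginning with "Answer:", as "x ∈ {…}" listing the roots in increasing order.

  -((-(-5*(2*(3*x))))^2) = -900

Step 1. [-((-(-5*(2*(3*x))))^2) = -900] leading − — multiply by −1 ⇒ neg: (-(-5*(2*(3*x))))^2 = 900.
Step 2. [(-(-5*(2*(3*x))))^2 = 900] √ both sides: 900 ≥ 0 gives two branches. So sqrt: -(-5*(2*(3*x))) = 30 or -30.
Step 3. [-(-5*(2*(3*x))) = 30 or -30] leading − — multiply by −1 ⇒ neg: -5*(2*(3*x)) = -30 or 30.
Step 4. [-5*(2*(3*x)) = -30 or 30] LHS = -5·(…); ÷-5 both sides, so div: 2*(3*x) = 6 or -6.
Step 5. [2*(3*x) = 6 or -6] 2·(inner) — divide through by 2. So div: 3*x = 3 or -3.
Step 6. [3*x = 3 or -3] 3 out front; divide by 3 ⇒ div: x = 1 or -1.

Answer: x ∈ {-1, 1}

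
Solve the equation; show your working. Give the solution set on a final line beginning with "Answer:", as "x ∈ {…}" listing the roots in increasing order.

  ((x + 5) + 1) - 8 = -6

Step 1. [((x + 5) + 1) - 8 = -6] 8 comes off first (add 8) ⇒ sub: (x + 5) + 1 = 2.
Step 2. [(x + 5) + 1 = 2] subtract 1: x sits inside (… + 1) ⇒ sub: x + 5 = 1.
Step 3. [x + 5 = 1] peel the +5: subtract 5 from each side, so sub: x = -4.

Answer: x ∈ {-4}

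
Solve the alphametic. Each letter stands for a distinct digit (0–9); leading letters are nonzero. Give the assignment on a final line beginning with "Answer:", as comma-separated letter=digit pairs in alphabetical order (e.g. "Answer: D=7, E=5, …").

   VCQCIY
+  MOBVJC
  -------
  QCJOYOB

Step 1. [col 1: Y + C ≡ B (mod 10)] several values work for C in column 1 (Y + C ≡ B (mod 10), carry-in 0); try C=6. So C=6.
Step 2. [col 1: Y + C ≡ B (mod 10)] column 1 (Y + C ≡ B (mod 10), carry-in 0) doesn't pin Y yet; pick Y=4 and continue ⇒ Y=4.
Step 3. [col 1: Y + C ≡ B (mod 10)] from column 1 (Y=4, C=6, carry-in 0, digits 4,6 already taken and all letters distinct): B must equal 0. So B=0.
Step 4. [col 2: I + J ≡ O (mod 10)] O=2 is one option consistent with column 2 (I + J ≡ O (mod 10), carry-in 1) — take it, so O=2.
Step 5. [Q] the sum has 7 digits but both addends have 6; that extra leading digit Q is the final carry, namely 1 ⇒ Q=1.
Step 6. [col 2: I + J ≡ O (mod 10)] J=8 is one option consistent with column 2 (I + J ≡ O (mod 10), carry-in 1) — take it. So J=8.
Step 7. [col 2: I + J ≡ O (mod 10)] in column 2 we have I+J≡O with carry-in 1; given J=8, O=2 and digits 0,1,2,4,6,8 already taken and all letters distinct, that pins I to 3 ⇒ I=3.
Step 8. [col 3: C + V ≡ Y (mod 10)] from column 3 (C=6, Y=4, carry-in 1, digits 0,1,2,3,4,6,8 already taken and all letters distinct): V must equal 7, so V=7.
Step 9. [col 6: V + M ≡ C (mod 10)] column 6 reads V+M+carry(0)=C with V=7, C=6; with digits 0,1,2,3,4,6,7,8 already taken and all letters distinct, the only value for M is 9 ⇒ M=9.

Answer: B=0, C=6, I=3, J=8, M=9, O=2, Q=1, V=7, Y=4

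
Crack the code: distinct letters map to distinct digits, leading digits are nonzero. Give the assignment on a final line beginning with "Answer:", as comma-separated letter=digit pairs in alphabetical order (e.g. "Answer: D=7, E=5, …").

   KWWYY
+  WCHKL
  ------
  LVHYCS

Step 1. [col 1: Y + L ≡ S (mod 10)] column 1 (Y + L ≡ S (mod 10), carry-in 0) doesn't pin Y yet; pick Y=4 and continue. So Y=4.
Step 2. [col 1: Y + L ≡ S (mod 10)] no forcing yet in column 1 (carry-in 0); L=1 is free and consistent — try it. So L=1.
Step 3. [col 1: Y + L ≡ S (mod 10)] column 1: given Y=4, L=1, carry-in 0, and digits 1,4 already taken and all letters distinct, Y+L≡S (mod 10) forces S=5 ⇒ S=5.
Step 4. [col 2: Y + K ≡ C (mod 10)] no forcing yet in column 2 (carry-in 0); K=3 is free and consistent — try it ⇒ K=3.
Step 5. [col 2: Y + K ≡ C (mod 10)] column 2: given Y=4, K=3, carry-in 0, and digits 1,3,4,5 already taken and all letters distinct, Y+K≡C (mod 10) forces C=7. So C=7.
Step 6. [col 3: W + H ≡ Y (mod 10)] several values work for H in column 3 (W + H ≡ Y (mod 10), carry-in 0); try H=6. So H=6.
Step 7. [col 3: W + H ≡ Y (mod 10)] in column 3 we have W+H≡Y with carry-in 0; given H=6, Y=4 and digits 1,3,4,5,6,7 already taken and all letters distinct, that pins W to 8. So W=8.
Step 8. [col 5: K + W ≡ V (mod 10)] from column 5 (K=3, W=8, carry-in 1, digits 1,3,4,5,6,7,8 already taken and all letters distinct): V must equal 2. So V=2.

Answer: C=7, H=6, K=3, L=1, S=5, V=2, W=8, Y=4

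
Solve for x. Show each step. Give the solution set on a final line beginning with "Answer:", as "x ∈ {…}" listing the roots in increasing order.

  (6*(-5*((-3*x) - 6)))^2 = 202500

Step 1. [(6*(-5*((-3*x) - 6)))^2 = 202500] LHS squared, RHS 202500 ≥ 0: apply √ (±), so sqrt: 6*(-5*((-3*x) - 6)) = 450 or -450.
Step 2. [6*(-5*((-3*x) - 6)) = 450 or -450] divide by the outer 6, so div: -5*((-3*x) - 6) = 75 or -75.
Step 3. [-5*((-3*x) - 6) = 75 or -75] divide by the outer -5 ⇒ div: (-3*x) - 6 = -15 or 15.
Step 4. [(-3*x) - 6 = -15 or 15] peel the -6: add 6 from each side ⇒ sub: -3*x = -9 or 21.
Step 5. [-3*x = -9 or 21] -3 out front; divide by -3 ⇒ div: x = 3 or -7.

Answer: x ∈ {-7, 3}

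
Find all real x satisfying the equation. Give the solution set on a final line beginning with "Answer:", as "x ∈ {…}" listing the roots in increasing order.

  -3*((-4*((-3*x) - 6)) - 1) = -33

Step 1. [-3*((-4*((-3*x) - 6)) - 1) = -33] -3·(inner) — divide through by -3, so div: (-4*((-3*x) - 6)) - 1 = 11.
Step 2. [(-4*((-3*x) - 6)) - 1 = 11] peel the -1: add 1 from each side ⇒ sub: -4*((-3*x) - 6) = 12.
Step 3. [-4*((-3*x) - 6) = 12] leading coefficient -4: divide by -4 ⇒ div: (-3*x) - 6 = -3.
Step 4. [(-3*x) - 6 = -3] common factor -3 (LHS and -3) — divide through. So factor: x + 2 = 1.
Step 5. [x + 2 = 1] +2 is outermost — subtract 2 both sides. So sub: x = -1.

Answer: x ∈ {-1}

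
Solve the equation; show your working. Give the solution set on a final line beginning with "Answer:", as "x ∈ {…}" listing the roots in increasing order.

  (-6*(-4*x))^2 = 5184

Step 1. [(-6*(-4*x))^2 = 5184] 5184 ≥ 0, LHS is (·)² — take ±√. So sqrt: -6*(-4*x) = 72 or -72.
Step 2. [-6*(-4*x) = 72 or -72] -6·(inner) — divide through by -6, so div: -4*x = -12 or 12.
Step 3. [-4*x = -12 or 12] -4·(inner) — divide through by -4, so div: x = 3 or -3.

Answer: x ∈ {-3, 3}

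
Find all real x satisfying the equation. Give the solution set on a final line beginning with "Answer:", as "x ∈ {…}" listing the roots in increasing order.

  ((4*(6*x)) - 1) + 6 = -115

Step 1. [((4*(6*x)) - 1) + 6 = -115] peel the +6: subtract 6 from each side. So sub: (4*(6*x)) - 1 = -121.
Step 2. [(4*(6*x)) - 1 = -121] 1 comes off first (add 1). So sub: 4*(6*x) = -120.
Step 3. [4*(6*x) = -120] leading coefficient 4: divide by 4, so div: 6*x = -30.
Step 4. [6*x = -30] 6·(inner) — divide through by 6. So div: x = -5.

Answer: x ∈ {-5}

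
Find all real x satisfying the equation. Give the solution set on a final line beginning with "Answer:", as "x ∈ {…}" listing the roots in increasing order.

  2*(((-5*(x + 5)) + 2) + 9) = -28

Step 1. [2*(((-5*(x + 5)) + 2) + 9) = -28] 2 out front; divide by 2, so div: ((-5*(x + 5)) + 2) + 9 = -14.
Step 2. [((-5*(x + 5)) + 2) + 9 = -14] +9 is outermost — subtract 9 both sides, so sub: (-5*(x + 5)) + 2 = -23.
Step 3. [(-5*(x + 5)) + 2 = -23] subtract 2: x sits inside (… + 2) ⇒ sub: -5*(x + 5) = -25.
Step 4. [-5*(x + 5) = -25] -5 out front; divide by -5 ⇒ div: x + 5 = 5.
Step 5. [x + 5 = 5] 5 comes off first (subtract 5) ⇒ sub: x = 0.

Answer: x ∈ {0}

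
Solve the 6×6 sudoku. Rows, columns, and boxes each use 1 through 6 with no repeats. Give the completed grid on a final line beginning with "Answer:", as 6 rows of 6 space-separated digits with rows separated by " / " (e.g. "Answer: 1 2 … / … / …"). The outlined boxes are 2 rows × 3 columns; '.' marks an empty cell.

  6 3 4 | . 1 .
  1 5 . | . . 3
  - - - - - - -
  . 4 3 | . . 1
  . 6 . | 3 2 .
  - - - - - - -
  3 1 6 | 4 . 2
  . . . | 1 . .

Step 1. [r4c1∈{5}] r4c1 is down to just 5, so r4c1=5.
Step 2. [r5c5∈{5}] r5c5 has the single candidate 5 ⇒ r5c5=5.
Step 3. [r3c5∈{6}] r3c5 is down to just 6 ⇒ r3c5=6.
Step 4. [r2c3∈{2}] r2c3 has the single candidate 2 ⇒ r2c3=2.
Step 5. [r6c1∈{2,4}] 4 has one home in row 6: r6c1, so r6c1=4.
Step 6. [r3c4∈{5}] r3c4 has the single candidate 5. So r3c4=5.
Step 7. [r6c3∈{5}] nothing but 5 survives at r6c3 ⇒ r6c3=5.
Step 8. [r6c2∈{2}] r6c2's peers cover all but 2 ⇒ r6c2=2.
Step 9. [r1c6∈{5}] only 5 remains possible at r1c6, so r1c6=5.
Step 10. [r1c4∈{2}] only 2 remains possible at r1c4 ⇒ r1c4=2.
Step 11. [r2c5∈{4}] r2c5 has the single candidate 4, so r2c5=4.
Step 12. [r2c4∈{6}] nothing but 6 survives at r2c4. So r2c4=6.
Step 13. [r6c6∈{6}] r6c6 has the single candidate 6 ⇒ r6c6=6.
Step 14. [r3c1∈{2}] r3c1 is down to just 2. So r3c1=2.
Step 15. [r6c5∈{3}] r6c5's peers cover all but 3 ⇒ r6c5=3.
Step 16. [r4c6∈{4}] r4c6's peers cover all but 4. So r4c6=4.
Step 17. [r4c3∈{1}] only 1 remains possible at r4c3. So r4c3=1.

Answer: 6 3 4 2 1 5 / 1 5 2 6 4 3 / 2 4 3 5 6 1 / 5 6 1 3 2 4 / 3 1 6 4 5 2 / 4 2 5 1 3 6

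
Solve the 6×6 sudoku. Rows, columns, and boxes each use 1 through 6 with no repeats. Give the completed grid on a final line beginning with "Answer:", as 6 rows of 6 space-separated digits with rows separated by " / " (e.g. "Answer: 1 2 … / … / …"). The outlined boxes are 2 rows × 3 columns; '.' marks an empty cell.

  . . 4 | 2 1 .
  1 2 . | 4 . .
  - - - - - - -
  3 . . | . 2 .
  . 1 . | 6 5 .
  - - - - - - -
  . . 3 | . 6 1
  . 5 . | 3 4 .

Step 1. [r5c1∈{2,4}] 2 has one home in row 5: r5c1. So r5c1=2.
Step 2. [r1c1∈{5,6}] 5 has one home in col 1: r1c1. So r1c1=5.
Step 3. [r2c3∈{6}] nothing but 6 survives at r2c3 ⇒ r2c3=6.
Step 4. [r4c6∈{3,4}] row 4 places 3 nowhere but r4c6 ⇒ r4c6=3.
Step 5. [r3c2∈{4,6}] row 3 places 6 nowhere but r3c2 ⇒ r3c2=6.
Step 6. [r1c6∈{6}] r1c6 has the single candidate 6 ⇒ r1c6=6.
Step 7. [r1c2∈{3}] r1c2 has the single candidate 3, so r1c2=3.
Step 8. [r5c2∈{4}] only 4 remains possible at r5c2 ⇒ r5c2=4.
Step 9. [r2c5∈{3}] r2c5's peers cover all but 3. So r2c5=3.
Step 10. [r6c3∈{1}] r6c3 is down to just 1. So r6c3=1.
Step 11. [r4c3∈{2}] only 2 remains possible at r4c3. So r4c3=2.
Step 12. [r6c6∈{2}] r6c6 has the single candidate 2, so r6c6=2.
Step 13. [r3c4∈{1}] nothing but 1 survives at r3c4, so r3c4=1.
Step 14. [r3c6∈{4}] r3c6 has the single candidate 4. So r3c6=4.
Step 15. [r3c3∈{5}] r3c3's peers cover all but 5 ⇒ r3c3=5.
Step 16. [r6c1∈{6}] r6c1's peers cover all but 6. So r6c1=6.
Step 17. [r5c4∈{5}] r5c4 has the single candidate 5. So r5c4=5.
Step 18. [r2c6∈{5}] nothing but 5 survives at r2c6. So r2c6=5.
Step 19. [r4c1∈{4}] r4c1's peers cover all but 4, so r4c1=4.

Answer: 5 3 4 2 1 6 / 1 2 6 4 3 5 / 3 6 5 1 2 4 / 4 1 2 6 5 3 / 2 4 3 5 6 1 / 6 5 1 3 4 2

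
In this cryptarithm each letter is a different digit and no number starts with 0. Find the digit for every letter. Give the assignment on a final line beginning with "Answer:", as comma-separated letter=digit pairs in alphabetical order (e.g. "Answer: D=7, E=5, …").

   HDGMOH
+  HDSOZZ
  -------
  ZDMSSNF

Step 1. [col 1: H + Z ≡ F (mod 10)] several values work for H in column 1 (H + Z ≡ F (mod 10), carry-in 0); try H=8, so H=8.
Step 2. [col 1: H + Z ≡ F (mod 10)] Z=1 is one option consistent with column 1 (H + Z ≡ F (mod 10), carry-in 0) — take it ⇒ Z=1.
Step 3. [col 1: H + Z ≡ F (mod 10)] in column 1 we have H+Z≡F with carry-in 0; given H=8, Z=1 and digits 1,8 already taken and all letters distinct, that pins F to 9, so F=9.
Step 4. [col 2: O + Z ≡ N (mod 10)] no forcing yet in column 2 (carry-in 0); O=2 is free and consistent — try it. So O=2.
Step 5. [col 2: O + Z ≡ N (mod 10)] column 2: given O=2, Z=1, carry-in 0, and digits 1,2,8,9 already taken and all letters distinct, O+Z≡N (mod 10) forces N=3, so N=3.
Step 6. [col 3: M + O ≡ S (mod 10)] M=4 is one option consistent with column 3 (M + O ≡ S (mod 10), carry-in 0) — take it ⇒ M=4.
Step 7. [col 3: M + O ≡ S (mod 10)] column 3: given M=4, O=2, carry-in 0, and digits 1,2,3,4,8,9 already taken and all letters distinct, M+O≡S (mod 10) forces S=6, so S=6.
Step 8. [col 4: G + S ≡ S (mod 10)] in column 4 we have G+S≡S with carry-in 0; given S=6 and digits 1,2,3,4,6,8,9 already taken and all letters distinct, that pins G to 0. So G=0.
Step 9. [col 5: D + D ≡ M (mod 10)] in column 5 we have D+D≡M with carry-in 0; given M=4 and digits 0,1,2,3,4,6,8,9 already taken and all letters distinct, that pins D to 7 ⇒ D=7.

Answer: D=7, F=9, G=0, H=8, M=4, N=3, O=2, S=6, Z=1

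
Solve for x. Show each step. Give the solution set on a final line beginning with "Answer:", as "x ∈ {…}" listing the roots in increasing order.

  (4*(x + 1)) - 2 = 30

Step 1. [(4*(x + 1)) - 2 = 30] peel the -2: add 2 from each side. So sub: 4*(x + 1) = 32.
Step 2. [4*(x + 1) = 32] 4·(inner) — divide through by 4 ⇒ div: x + 1 = 8.
Step 3. [x + 1 = 8] 1 comes off first (subtract 1) ⇒ sub: x = 7.

Answer: x ∈ {7}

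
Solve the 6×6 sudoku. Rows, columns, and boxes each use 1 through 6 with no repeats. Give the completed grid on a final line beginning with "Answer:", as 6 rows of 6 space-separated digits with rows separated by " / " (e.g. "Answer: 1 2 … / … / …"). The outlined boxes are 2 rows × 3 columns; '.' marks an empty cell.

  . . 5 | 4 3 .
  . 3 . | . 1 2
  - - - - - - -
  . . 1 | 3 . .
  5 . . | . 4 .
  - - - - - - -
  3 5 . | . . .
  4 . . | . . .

Step 1. [r1c6∈{6}] nothing but 6 survives at r1c6 ⇒ r1c6=6.
Step 2. [r6c2∈{1,2,6}] in box 5, 1 fits only at r6c2, so r6c2=1.
Step 3. [r1c2∈{2}] nothing but 2 survives at r1c2. So r1c2=2.
Step 4. [r4c2∈{6}] r4c2's peers cover all but 6 ⇒ r4c2=6.
Step 5. [r3c5∈{2,5,6}] 6 has one home in row 3: r3c5, so r3c5=6.
Step 6. [r4c4∈{1,2}] r4c4 is the only open cell in box 4 admitting 2. So r4c4=2.
Step 7. [r6c5∈{2,5}] across col 5, 5 lands solely at r6c5, so r6c5=5.
Step 8. [r5c4∈{1,6}] in col 4, 1 fits only at r5c4 ⇒ r5c4=1.
Step 9. [r5c3∈{2,6}] 6 has one home in row 5: r5c3, so r5c3=6.
Step 10. [r3c2∈{4}] only 4 remains possible at r3c2, so r3c2=4.
Step 11. [r6c6∈{3}] only 3 remains possible at r6c6, so r6c6=3.
Step 12. [r4c3∈{3}] only 3 remains possible at r4c3. So r4c3=3.
Step 13. [r6c3∈{2}] nothing but 2 survives at r6c3 ⇒ r6c3=2.
Step 14. [r2c1∈{6}] r2c1's peers cover all but 6. So r2c1=6.
Step 15. [r6c4∈{6}] only 6 remains possible at r6c4, so r6c4=6.
Step 16. [r4c6∈{1}] only 1 remains possible at r4c6 ⇒ r4c6=1.
Step 17. [r5c5∈{2}] r5c5 has the single candidate 2, so r5c5=2.
Step 18. [r5c6∈{4}] nothing but 4 survives at r5c6, so r5c6=4.
Step 19. [r3c1∈{2}] r3c1 has the single candidate 2, so r3c1=2.
Step 20. [r1c1∈{1}] only 1 remains possible at r1c1 ⇒ r1c1=1.
Step 21. [r3c6∈{5}] r3c6 has the single candidate 5, so r3c6=5.
Step 22. [r2c3∈{4}] r2c3 is down to just 4. So r2c3=4.
Step 23. [r2c4∈{5}] only 5 remains possible at r2c4, so r2c4=5.

Answer: 1 2 5 4 3 6 / 6 3 4 5 1 2 / 2 4 1 3 6 5 / 5 6 3 2 4 1 / 3 5 6 1 2 4 / 4 1 2 6 5 3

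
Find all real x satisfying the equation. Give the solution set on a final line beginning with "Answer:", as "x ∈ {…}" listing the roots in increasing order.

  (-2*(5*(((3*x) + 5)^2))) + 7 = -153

Step 1. [(-2*(5*(((3*x) + 5)^2))) + 7 = -153] peel the +7: subtract 7 from each side, so sub: -2*(5*(((3*x) + 5)^2)) = -160.
Step 2. [-2*(5*(((3*x) + 5)^2)) = -160] -2·(inner) — divide through by -2, so div: 5*(((3*x) + 5)^2) = 80.
Step 3. [5*(((3*x) + 5)^2) = 80] leading coefficient 5: divide by 5. So div: ((3*x) + 5)^2 = 16.
Step 4. [((3*x) + 5)^2 = 16] √ both sides: 16 ≥ 0 gives two branches. So sqrt: (3*x) + 5 = 4 or -4.
Step 5. [(3*x) + 5 = 4 or -4] the outer +5 inverts by subtracting 5. So sub: 3*x = -1 or -9.
Step 6. [3*x = -1 or -9] divide by the outer 3. So div: x = -1/3 or -3.

Answer: x ∈ {-3, -1/3}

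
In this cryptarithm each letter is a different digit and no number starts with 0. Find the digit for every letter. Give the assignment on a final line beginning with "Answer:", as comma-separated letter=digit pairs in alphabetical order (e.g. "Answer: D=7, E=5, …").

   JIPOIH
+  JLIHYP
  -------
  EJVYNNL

Step 1. [col 1: H + P ≡ L (mod 10)] several values work for H in column 1 (H + P ≡ L (mod 10), carry-in 0); try H=4. So H=4.
Step 2. [col 1: H + P ≡ L (mod 10)] no forcing yet in column 1 (carry-in 0); L=7 is free and consistent — try it ⇒ L=7.
Step 3. [col 1: H + P ≡ L (mod 10)] in column 1 we have H+P≡L with carry-in 0; given H=4, L=7 and digits 4,7 already taken and all letters distinct, that pins P to 3 ⇒ P=3.
Step 4. [col 2: I + Y ≡ N (mod 10)] N=0 is one option consistent with column 2 (I + Y ≡ N (mod 10), carry-in 0) — take it, so N=0.
Step 5. [col 2: I + Y ≡ N (mod 10)] no forcing yet in column 2 (carry-in 0); I=8 is free and consistent — try it ⇒ I=8.
Step 6. [col 2: I + Y ≡ N (mod 10)] in column 2 we have I+Y≡N with carry-in 0; given I=8, N=0 and digits 0,3,4,7,8 already taken and all letters distinct, that pins Y to 2, so Y=2.
Step 7. [col 3: O + H ≡ N (mod 10)] column 3 reads O+H+carry(1)=N with H=4, N=0; with digits 0,2,3,4,7,8 already taken and all letters distinct, the only value for O is 5, so O=5.
Step 8. [col 5: I + L ≡ V (mod 10)] column 5 reads I+L+carry(1)=V with I=8, L=7; with digits 0,2,3,4,5,7,8 already taken and all letters distinct, the only value for V is 6 ⇒ V=6.
Step 9. [E] adding two 6-digit numbers gives at most 6+1 digits, and here it does — E is that final carry and must be 1, so E=1.
Step 10. [col 6: J + J ≡ J (mod 10)] in column 6 we have J+J≡J with carry-in 1; given nothing yet and digits 0,1,2,3,4,5,6,7,8 already taken and all letters distinct, that pins J to 9, so J=9.

Answer: E=1, H=4, I=8, J=9, L=7, N=0, O=5, P=3, V=6, Y=2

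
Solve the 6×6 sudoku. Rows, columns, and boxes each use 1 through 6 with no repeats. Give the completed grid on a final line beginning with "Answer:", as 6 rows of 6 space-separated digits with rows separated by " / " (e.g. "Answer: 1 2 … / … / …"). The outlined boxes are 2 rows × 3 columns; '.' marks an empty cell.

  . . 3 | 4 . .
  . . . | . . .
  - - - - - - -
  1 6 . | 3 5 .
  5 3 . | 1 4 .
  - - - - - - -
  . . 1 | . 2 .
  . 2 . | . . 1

Step 1. [r2c4∈{2,5,6}] r2c4 is the only open cell in col 4 admitting 2, so r2c4=2.
Step 2. [r5c6∈{3,4,5,6}] across col 6, 4 lands solely at r5c6, so r5c6=4.
Step 3. [r5c2∈{5}] nothing but 5 survives at r5c2 ⇒ r5c2=5.
Step 4. [r5c4∈{6}] only 6 remains possible at r5c4. So r5c4=6.
Step 5. [r2c2∈{1,4}] col 2 places 4 nowhere but r2c2. So r2c2=4.
Step 6. [r2c1∈{6}] only 6 remains possible at r2c1, so r2c1=6.
Step 7. [r2c6∈{3,5}] in col 6, 3 fits only at r2c6, so r2c6=3.
Step 8. [r6c1∈{3,4}] 4 has one home in col 1: r6c1. So r6c1=4.
Step 9. [r4c3∈{2}] nothing but 2 survives at r4c3 ⇒ r4c3=2.
Step 10. [r1c5∈{1,6}] r1c5 is the only open cell in col 5 admitting 6 ⇒ r1c5=6.
Step 11. [r2c5∈{1}] only 1 remains possible at r2c5, so r2c5=1.
Step 12. [r6c5∈{3}] only 3 remains possible at r6c5, so r6c5=3.
Step 13. [r1c2∈{1}] r1c2 is down to just 1, so r1c2=1.
Step 14. [r2c3∈{5}] r2c3's peers cover all but 5. So r2c3=5.
Step 15. [r4c6∈{6}] r4c6's peers cover all but 6, so r4c6=6.
Step 16. [r3c6∈{2}] r3c6 has the single candidate 2. So r3c6=2.
Step 17. [r1c6∈{5}] nothing but 5 survives at r1c6. So r1c6=5.
Step 18. [r3c3∈{4}] r3c3 has the single candidate 4 ⇒ r3c3=4.
Step 19. [r6c3∈{6}] r6c3 has the single candidate 6. So r6c3=6.
Step 20. [r1c1∈{2}] only 2 remains possible at r1c1. So r1c1=2.
Step 21. [r6c4∈{5}] r6c4 has the single candidate 5. So r6c4=5.
Step 22. [r5c1∈{3}] r5c1's peers cover all but 3 ⇒ r5c1=3.

Answer: 2 1 3 4 6 5 / 6 4 5 2 1 3 / 1 6 4 3 5 2 / 5 3 2 1 4 6 / 3 5 1 6 2 4 / 4 2 6 5 3 1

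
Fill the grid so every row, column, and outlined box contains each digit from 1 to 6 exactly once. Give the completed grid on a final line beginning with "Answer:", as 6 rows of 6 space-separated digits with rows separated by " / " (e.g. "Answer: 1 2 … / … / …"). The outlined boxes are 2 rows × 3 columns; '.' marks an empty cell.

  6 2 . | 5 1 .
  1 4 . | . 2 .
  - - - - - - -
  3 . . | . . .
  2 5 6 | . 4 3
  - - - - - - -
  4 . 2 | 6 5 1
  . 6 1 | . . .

Step 1. [r6c4∈{2,3,4}] r6c4 is the only open cell in col 4 admitting 4 ⇒ r6c4=4.
Step 2. [r3c6∈{2,5,6}] r3c6 is the only open cell in row 3 admitting 5, so r3c6=5.
Step 3. [r1c3∈{3}] nothing but 3 survives at r1c3, so r1c3=3.
Step 4. [r3c4∈{1,2}] across row 3, 2 lands solely at r3c4, so r3c4=2.
Step 5. [r2c3∈{5}] r2c3 has the single candidate 5, so r2c3=5.
Step 6. [r6c6∈{2}] r6c6 has the single candidate 2 ⇒ r6c6=2.
Step 7. [r2c6∈{6}] r2c6's peers cover all but 6, so r2c6=6.
Step 8. [r6c5∈{3}] nothing but 3 survives at r6c5. So r6c5=3.
Step 9. [r3c5∈{6}] r3c5 has the single candidate 6 ⇒ r3c5=6.
Step 10. [r2c4∈{3}] only 3 remains possible at r2c4, so r2c4=3.
Step 11. [r6c1∈{5}] r6c1 is down to just 5 ⇒ r6c1=5.
Step 12. [r3c3∈{4}] r3c3's peers cover all but 4, so r3c3=4.
Step 13. [r3c2∈{1}] r3c2 is down to just 1. So r3c2=1.
Step 14. [r5c2∈{3}] only 3 remains possible at r5c2 ⇒ r5c2=3.
Step 15. [r1c6∈{4}] r1c6 has the single candidate 4, so r1c6=4.
Step 16. [r4c4∈{1}] only 1 remains possible at r4c4 ⇒ r4c4=1.

Answer: 6 2 3 5 1 4 / 1 4 5 3 2 6 / 3 1 4 2 6 5 / 2 5 6 1 4 3 / 4 3 2 6 5 1 / 5 6 1 4 3 2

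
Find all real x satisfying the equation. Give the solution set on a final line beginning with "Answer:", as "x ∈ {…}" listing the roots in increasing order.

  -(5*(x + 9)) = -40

Step 1. [-(5*(x + 9)) = -40] LHS negated; negate both sides, so neg: 5*(x + 9) = 40.
Step 2. [5*(x + 9) = 40] 5 out front; divide by 5 ⇒ div: x + 9 = 8.
Step 3. [x + 9 = 8] the outer +9 inverts by subtracting 9, so sub: x = -1.

Answer: x ∈ {-1}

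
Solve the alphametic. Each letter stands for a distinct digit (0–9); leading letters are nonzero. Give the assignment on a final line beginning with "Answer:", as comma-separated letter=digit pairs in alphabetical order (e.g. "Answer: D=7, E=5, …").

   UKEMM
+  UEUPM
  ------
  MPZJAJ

Step 1. [col 1: M + M ≡ J (mod 10)] several values work for M in column 1 (M + M ≡ J (mod 10), carry-in 0); try M=1 ⇒ M=1.
Step 2. [col 1: M + M ≡ J (mod 10)] from column 1 (M=1, carry-in 0, digits 1 already taken and all letters distinct): J must equal 2 ⇒ J=2.
Step 3. [col 2: M + P ≡ A (mod 10)] no forcing yet in column 2 (carry-in 0); P=6 is free and consistent — try it, so P=6.
Step 4. [col 2: M + P ≡ A (mod 10)] column 2 reads M+P+carry(0)=A with M=1, P=6; with digits 1,2,6 already taken and all letters distinct, the only value for A is 7. So A=7.
Step 5. [col 3: E + U ≡ J (mod 10)] no forcing yet in column 3 (carry-in 0); U=8 is free and consistent — try it, so U=8.
Step 6. [col 3: E + U ≡ J (mod 10)] column 3 reads E+U+carry(0)=J with U=8, J=2; with digits 1,2,6,7,8 already taken and all letters distinct, the only value for E is 4, so E=4.
Step 7. [col 4: K + E ≡ Z (mod 10)] no forcing yet in column 4 (carry-in 1); Z=5 is free and consistent — try it, so Z=5.
Step 8. [col 4: K + E ≡ Z (mod 10)] column 4 reads K+E+carry(1)=Z with E=4, Z=5; with digits 1,2,4,5,6,7,8 already taken and all letters distinct, the only value for K is 0. So K=0.

Answer: A=7, E=4, J=2, K=0, M=1, P=6, U=8, Z=5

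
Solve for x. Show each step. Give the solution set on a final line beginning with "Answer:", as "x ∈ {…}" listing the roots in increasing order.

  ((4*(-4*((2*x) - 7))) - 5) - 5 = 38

Step 1. [((4*(-4*((2*x) - 7))) - 5) - 5 = 38] the outer -5 inverts by adding 5 ⇒ sub: (4*(-4*((2*x) - 7))) - 5 = 43.
Step 2. [(4*(-4*((2*x) - 7))) - 5 = 43] peel the -5: add 5 from each side ⇒ sub: 4*(-4*((2*x) - 7)) = 48.
Step 3. [4*(-4*((2*x) - 7)) = 48] divide by the outer 4, so div: -4*((2*x) - 7) = 12.
Step 4. [-4*((2*x) - 7) = 12] LHS = -4·(…); ÷-4 both sides. So div: (2*x) - 7 = -3.
Step 5. [(2*x) - 7 = -3] 7 comes off first (add 7), so sub: 2*x = 4.
Step 6. [2*x = 4] 2·(inner) — divide through by 2. So div: x = 2.

Answer: x ∈ {2}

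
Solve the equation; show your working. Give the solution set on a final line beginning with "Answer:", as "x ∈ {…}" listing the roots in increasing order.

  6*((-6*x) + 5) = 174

Step 1. [6*((-6*x) + 5) = 174] divide by the outer 6 ⇒ div: (-6*x) + 5 = 29.
Step 2. [(-6*x) + 5 = 29] 5 comes off first (subtract 5). So sub: -6*x = 24.
Step 3. [-6*x = 24] -6 out front; divide by -6, so div: x = -4.

Answer: x ∈ {-4}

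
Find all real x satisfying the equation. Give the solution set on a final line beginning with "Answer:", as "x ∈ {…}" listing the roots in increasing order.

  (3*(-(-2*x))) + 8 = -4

Step 1. [(3*(-(-2*x))) + 8 = -4] subtract 8: x sits inside (… + 8), so sub: 3*(-(-2*x)) = -12.
Step 2. [3*(-(-2*x)) = -12] divide by the outer 3 ⇒ div: -(-2*x) = -4.
Step 3. [-(-2*x) = -4] LHS negated; negate both sides ⇒ neg: -2*x = 4.
Step 4. [-2*x = 4] -2·(inner) — divide through by -2, so div: x = -2.

Answer: x ∈ {-2}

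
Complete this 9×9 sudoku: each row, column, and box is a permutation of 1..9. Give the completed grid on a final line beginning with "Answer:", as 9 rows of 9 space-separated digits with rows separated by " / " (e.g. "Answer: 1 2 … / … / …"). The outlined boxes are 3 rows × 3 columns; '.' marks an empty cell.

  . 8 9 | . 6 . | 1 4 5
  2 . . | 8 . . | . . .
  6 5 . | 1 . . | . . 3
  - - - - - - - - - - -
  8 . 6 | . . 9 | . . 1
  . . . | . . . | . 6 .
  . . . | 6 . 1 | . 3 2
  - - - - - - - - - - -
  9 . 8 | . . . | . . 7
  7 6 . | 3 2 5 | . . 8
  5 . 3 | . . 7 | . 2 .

Step 1. [r6c1∈{4}] nothing but 4 survives at r6c1. So r6c1=4.
Step 2. [r7c4∈{4}] r7c4's peers cover all but 4, so r7c4=4.
Step 3. [r2c5∈{3,4,5,7,9}] r2c5 is the only open cell in row 2 admitting 5, so r2c5=5.
Step 4. [r5c3∈{1,2,5,7}] r5c3 is the only open cell in col 3 admitting 2. So r5c3=2.
Step 5. [r5c6∈{3,4,8}] in col 6, 8 fits only at r5c6, so r5c6=8.
Step 6. [r6c5∈{7}] nothing but 7 survives at r6c5, so r6c5=7.
Step 7. [r3c5∈{4,9}] in box 2, 9 fits only at r3c5, so r3c5=9.
Step 8. [r7c5∈{1}] r7c5 has the single candidate 1. So r7c5=1.
Step 9. [r9c2∈{1,4}] across row 9, 1 lands solely at r9c2, so r9c2=1.
Step 10. [r2c2∈{3,4,7}] in col 2, 4 fits only at r2c2. So r2c2=4.
Step 11. [r6c7∈{5,8,9}] across row 6, 8 lands solely at r6c7 ⇒ r6c7=8.
Step 12. [r3c3∈{7}] r3c3 has the single candidate 7 ⇒ r3c3=7.
Step 13. [r9c4∈{9}] nothing but 9 survives at r9c4, so r9c4=9.
Step 14. [r4c4∈{2,5}] across row 4, 2 lands solely at r4c4. So r4c4=2.
Step 15. [r1c6∈{2,3}] r1c6 is the only open cell in row 1 admitting 2, so r1c6=2.
Step 16. [r7c8∈{5}] only 5 remains possible at r7c8. So r7c8=5.
Step 17. [r4c8∈{7}] r4c8's peers cover all but 7, so r4c8=7.
Step 18. [r2c8∈{9}] r2c8's peers cover all but 9, so r2c8=9.
Step 19. [r4c2∈{3}] r4c2 is down to just 3. So r4c2=3.
Step 20. [r5c9∈{4,9}] in col 9, 9 fits only at r5c9, so r5c9=9.
Step 21. [r9c9∈{4,6}] 4 has one home in col 9: r9c9 ⇒ r9c9=4.
Step 22. [r4c7∈{4,5}] 5 has one home in row 4: r4c7 ⇒ r4c7=5.
Step 23. [r9c7∈{6}] r9c7's peers cover all but 6. So r9c7=6.
Step 24. [r5c7∈{4}] r5c7 is down to just 4. So r5c7=4.
Step 25. [r1c1∈{3}] r1c1 has the single candidate 3 ⇒ r1c1=3.
Step 26. [r7c6∈{6}] only 6 remains possible at r7c6. So r7c6=6.
Step 27. [r3c6∈{4}] r3c6 has the single candidate 4 ⇒ r3c6=4.
Step 28. [r2c3∈{1}] only 1 remains possible at r2c3, so r2c3=1.
Step 29. [r5c2∈{7}] r5c2 has the single candidate 7. So r5c2=7.
Step 30. [r5c4∈{5}] r5c4's peers cover all but 5 ⇒ r5c4=5.
Step 31. [r7c7∈{3}] r7c7 is down to just 3 ⇒ r7c7=3.
Step 32. [r6c3∈{5}] r6c3 is down to just 5, so r6c3=5.
Step 33. [r7c2∈{2}] r7c2 is down to just 2. So r7c2=2.
Step 34. [r9c5∈{8}] r9c5 is down to just 8, so r9c5=8.
Step 35. [r5c1∈{1}] r5c1's peers cover all but 1, so r5c1=1.
Step 36. [r4c5∈{4}] nothing but 4 survives at r4c5. So r4c5=4.
Step 37. [r1c4∈{7}] nothing but 7 survives at r1c4. So r1c4=7.
Step 38. [r5c5∈{3}] r5c5 has the single candidate 3 ⇒ r5c5=3.
Step 39. [r3c7∈{2}] r3c7's peers cover all but 2 ⇒ r3c7=2.
Step 40. [r8c3∈{4}] r8c3 has the single candidate 4, so r8c3=4.
Step 41. [r6c2∈{9}] r6c2 is down to just 9 ⇒ r6c2=9.
Step 42. [r2c6∈{3}] r2c6's peers cover all but 3 ⇒ r2c6=3.
Step 43. [r8c8∈{1}] r8c8's peers cover all but 1 ⇒ r8c8=1.
Step 44. [r3c8∈{8}] nothing but 8 survives at r3c8. So r3c8=8.
Step 45. [r2c9∈{6}] only 6 remains possible at r2c9, so r2c9=6.
Step 46. [r8c7∈{9}] r8c7 has the single candidate 9. So r8c7=9.
Step 47. [r2c7∈{7}] only 7 remains possible at r2c7. So r2c7=7.

Answer: 3 8 9 7 6 2 1 4 5 / 2 4 1 8 5 3 7 9 6 / 6 5 7 1 9 4 2 8 3 / 8 3 6 2 4 9 5 7 1 / 1 7 2 5 3 8 4 6 9 / 4 9 5 6 7 1 8 3 2 / 9 2 8 4 1 6 3 5 7 / 7 6 4 3 2 5 9 1 8 / 5 1 3 9 8 7 6 2 4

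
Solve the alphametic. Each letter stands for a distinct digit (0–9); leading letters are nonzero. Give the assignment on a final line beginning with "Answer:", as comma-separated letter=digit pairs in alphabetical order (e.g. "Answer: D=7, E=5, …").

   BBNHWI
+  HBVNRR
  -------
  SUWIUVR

Step 1. [S] S is the leading digit of a 7-digit sum of two 6-digit numbers; the final carry is exactly 1, so S=1.
Step 2. [col 1: I + R ≡ R (mod 10)] column 1 reads I+R+carry(0)=R with nothing yet; with digits 1 already taken and all letters distinct, the only value for I is 0, so I=0.
Step 3. [col 1: I + R ≡ R (mod 10)] several values work for R in column 1 (I + R ≡ R (mod 10), carry-in 0); try R=7 ⇒ R=7.
Step 4. [col 2: W + R ≡ V (mod 10)] V=6 is one option consistent with column 2 (W + R ≡ V (mod 10), carry-in 0) — take it, so V=6.
Step 5. [col 2: W + R ≡ V (mod 10)] column 2 reads W+R+carry(0)=V with R=7, V=6; with digits 0,1,6,7 already taken and all letters distinct, the only value for W is 9, so W=9.
Step 6. [col 3: H + N ≡ U (mod 10)] column 3 (H + N ≡ U (mod 10), carry-in 1) doesn't pin U yet; pick U=2 and continue. So U=2.
Step 7. [col 3: H + N ≡ U (mod 10)] several values work for N in column 3 (H + N ≡ U (mod 10), carry-in 1); try N=3, so N=3.
Step 8. [col 3: H + N ≡ U (mod 10)] column 3 reads H+N+carry(1)=U with N=3, U=2; with digits 0,1,2,3,6,7,9 already taken and all letters distinct, the only value for H is 8. So H=8.
Step 9. [col 5: B + B ≡ W (mod 10)] from column 5 (W=9, carry-in 1, digits 0,1,2,3,6,7,8,9 already taken and all letters distinct): B must equal 4 ⇒ B=4.

Answer: B=4, H=8, I=0, N=3, R=7, S=1, U=2, V=6, W=9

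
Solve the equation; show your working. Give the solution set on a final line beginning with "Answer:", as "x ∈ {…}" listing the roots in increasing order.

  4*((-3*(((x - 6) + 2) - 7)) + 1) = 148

Step 1. [4*((-3*(((x - 6) + 2) - 7)) + 1) = 148] leading coefficient 4: divide by 4, so div: (-3*(((x - 6) + 2) - 7)) + 1 = 37.
Step 2. [(-3*(((x - 6) + 2) - 7)) + 1 = 37] 1 comes off first (subtract 1), so sub: -3*(((x - 6) + 2) - 7) = 36.
Step 3. [-3*(((x - 6) + 2) - 7) = 36] leading coefficient -3: divide by -3. So div: ((x - 6) + 2) - 7 = -12.
Step 4. [((x - 6) + 2) - 7 = -12] 7 comes off first (add 7), so sub: (x - 6) + 2 = -5.
Step 5. [(x - 6) + 2 = -5] +2 is outermost — subtract 2 both sides. So sub: x - 6 = -7.
Step 6. [x - 6 = -7] peel the -6: add 6 from each side, so sub: x = -1.

Answer: x ∈ {-1}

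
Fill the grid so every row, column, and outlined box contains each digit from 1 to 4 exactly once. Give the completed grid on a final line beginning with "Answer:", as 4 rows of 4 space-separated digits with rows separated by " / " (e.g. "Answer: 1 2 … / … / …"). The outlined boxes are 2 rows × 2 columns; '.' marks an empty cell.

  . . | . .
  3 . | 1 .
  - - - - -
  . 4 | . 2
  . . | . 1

Step 1. [r1c1∈{1,2,4}] across col 1, 4 lands solely at r1c1, so r1c1=4.
Step 2. [r3c3∈{3}] only 3 remains possible at r3c3, so r3c3=3.
Step 3. [r2c2∈{2}] r2c2's peers cover all but 2, so r2c2=2.
Step 4. [r1c2∈{1}] r1c2's peers cover all but 1. So r1c2=1.
Step 5. [r4c1∈{2}] r4c1 is down to just 2, so r4c1=2.
Step 6. [r1c4∈{3}] r1c4 is down to just 3, so r1c4=3.
Step 7. [r4c2∈{3}] nothing but 3 survives at r4c2, so r4c2=3.
Step 8. [r3c1∈{1}] r3c1's peers cover all but 1, so r3c1=1.
Step 9. [r1c3∈{2}] r1c3 has the single candidate 2, so r1c3=2.
Step 10. [r2c4∈{4}] r2c4 has the single candidate 4 ⇒ r2c4=4.
Step 11. [r4c3∈{4}] r4c3 has the single candidate 4. So r4c3=4.

Answer: 4 1 2 3 / 3 2 1 4 / 1 4 3 2 / 2 3 4 1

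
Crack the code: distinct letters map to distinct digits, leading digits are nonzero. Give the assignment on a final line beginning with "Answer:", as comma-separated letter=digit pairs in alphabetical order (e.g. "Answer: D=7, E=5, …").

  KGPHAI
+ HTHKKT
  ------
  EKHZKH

Step 1. [col 1: I + T ≡ H (mod 10)] several values work for I in column 1 (I + T ≡ H (mod 10), carry-in 0); try I=8, so I=8.
Step 2. [col 1: I + T ≡ H (mod 10)] column 1 (I + T ≡ H (mod 10), carry-in 0) doesn't pin H yet; pick H=1 and continue ⇒ H=1.
Step 3. [col 1: I + T ≡ H (mod 10)] from column 1 (I=8, H=1, carry-in 0, digits 1,8 already taken and all letters distinct): T must equal 3, so T=3.
Step 4. [col 2: A + K ≡ K (mod 10)] from column 2 (nothing yet, carry-in 1, digits 1,3,8 already taken and all letters distinct): A must equal 9. So A=9.
Step 5. [col 2: A + K ≡ K (mod 10)] no forcing yet in column 2 (carry-in 1); K=5 is free and consistent — try it, so K=5.
Step 6. [col 3: H + K ≡ Z (mod 10)] from column 3 (H=1, K=5, carry-in 1, digits 1,3,5,8,9 already taken and all letters distinct): Z must equal 7. So Z=7.
Step 7. [col 4: P + H ≡ H (mod 10)] column 4: given H=1, carry-in 0, and digits 1,3,5,7,8,9 already taken and all letters distinct, P+H≡H (mod 10) forces P=0. So P=0.
Step 8. [col 5: G + T ≡ K (mod 10)] from column 5 (T=3, K=5, carry-in 0, digits 0,1,3,5,7,8,9 already taken and all letters distinct): G must equal 2, so G=2.
Step 9. [col 6: K + H ≡ E (mod 10)] from column 6 (K=5, H=1, carry-in 0, digits 0,1,2,3,5,7,8,9 already taken and all letters distinct): E must equal 6, so E=6.

Answer: A=9, E=6, G=2, H=1, I=8, K=5, P=0, T=3, Z=7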